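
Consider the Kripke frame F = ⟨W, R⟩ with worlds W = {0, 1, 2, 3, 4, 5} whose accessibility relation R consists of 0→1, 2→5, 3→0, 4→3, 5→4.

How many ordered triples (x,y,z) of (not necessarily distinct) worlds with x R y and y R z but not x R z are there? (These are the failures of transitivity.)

4

Enumerating: (2,5,4), (3,0,1), (4,3,0), (5,4,3).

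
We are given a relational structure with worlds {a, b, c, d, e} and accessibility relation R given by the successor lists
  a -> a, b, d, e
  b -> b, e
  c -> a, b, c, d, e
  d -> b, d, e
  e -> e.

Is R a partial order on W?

Yes

Reflexive: yes — every world is R-related to itself.
Transitive: yes — every two-step R-path is closed by a direct edge.
Antisymmetric: yes — no distinct pair is related both ways.
So R is a partial order.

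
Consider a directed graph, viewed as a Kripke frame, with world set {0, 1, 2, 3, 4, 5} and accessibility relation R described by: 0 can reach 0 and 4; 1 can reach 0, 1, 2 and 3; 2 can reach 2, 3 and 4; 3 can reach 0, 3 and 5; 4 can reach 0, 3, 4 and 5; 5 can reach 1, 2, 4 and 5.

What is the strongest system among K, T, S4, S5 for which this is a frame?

Reflexive (axiom T): yes — every world is R-related to itself.
Transitive (axiom 4): no — 0 R 4 and 4 R 3, but not 0 R 3.
Euclidean (axiom 5): no — 1 R 0 and 1 R 2, but not 0 R 2.
So F validates K, T; S4 would additionally require R to be transitive. The strongest is T.

T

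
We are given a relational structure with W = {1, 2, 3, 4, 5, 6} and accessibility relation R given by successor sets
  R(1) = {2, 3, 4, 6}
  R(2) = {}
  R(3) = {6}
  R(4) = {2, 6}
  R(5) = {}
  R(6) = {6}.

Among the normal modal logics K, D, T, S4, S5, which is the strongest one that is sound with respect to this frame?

K

Serial (axiom D): no — 2 has no R-successor.
Reflexive (axiom T): no — 1 is not related to itself.
Transitive (axiom 4): yes — every two-step R-path is closed by a direct edge.
Euclidean (axiom 5): no — 1 R 2 and 1 R 3, but not 2 R 3.
So F validates K; D would additionally require R to be serial. The strongest is K.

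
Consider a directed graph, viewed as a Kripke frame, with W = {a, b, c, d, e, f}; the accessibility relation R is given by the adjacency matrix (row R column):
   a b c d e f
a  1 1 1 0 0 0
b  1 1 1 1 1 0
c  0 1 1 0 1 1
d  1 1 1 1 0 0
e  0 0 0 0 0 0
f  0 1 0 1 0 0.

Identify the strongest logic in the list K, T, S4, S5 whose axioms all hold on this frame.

K

Reflexive (axiom T): no — e is not related to itself.
Transitive (axiom 4): no — a R b and b R d, but not a R d.
Euclidean (axiom 5): no — b R a and b R d, but not a R d.
So F validates K; T would additionally require R to be reflexive. The strongest is K.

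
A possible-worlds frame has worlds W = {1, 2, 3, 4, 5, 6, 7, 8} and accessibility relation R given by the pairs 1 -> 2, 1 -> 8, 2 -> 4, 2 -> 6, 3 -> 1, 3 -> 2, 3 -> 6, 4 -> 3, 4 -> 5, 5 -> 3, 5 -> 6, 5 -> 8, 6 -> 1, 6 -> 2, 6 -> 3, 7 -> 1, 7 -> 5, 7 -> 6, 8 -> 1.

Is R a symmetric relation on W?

Symmetric: no — 1 R 2 but not 2 R 1.

No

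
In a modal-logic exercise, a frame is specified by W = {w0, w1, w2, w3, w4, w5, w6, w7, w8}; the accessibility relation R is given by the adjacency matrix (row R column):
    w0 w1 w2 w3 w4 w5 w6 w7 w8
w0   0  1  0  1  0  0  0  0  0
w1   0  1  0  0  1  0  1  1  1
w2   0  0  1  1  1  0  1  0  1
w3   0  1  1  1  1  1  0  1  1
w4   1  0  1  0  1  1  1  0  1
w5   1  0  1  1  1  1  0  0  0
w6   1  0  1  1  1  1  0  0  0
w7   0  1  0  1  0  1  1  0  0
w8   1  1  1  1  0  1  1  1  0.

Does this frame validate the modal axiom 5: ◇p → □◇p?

No

The schema 5 characterises exactly the Euclidean frames.
Euclidean: no — w0 R w1 and w0 R w3, but not w1 R w3.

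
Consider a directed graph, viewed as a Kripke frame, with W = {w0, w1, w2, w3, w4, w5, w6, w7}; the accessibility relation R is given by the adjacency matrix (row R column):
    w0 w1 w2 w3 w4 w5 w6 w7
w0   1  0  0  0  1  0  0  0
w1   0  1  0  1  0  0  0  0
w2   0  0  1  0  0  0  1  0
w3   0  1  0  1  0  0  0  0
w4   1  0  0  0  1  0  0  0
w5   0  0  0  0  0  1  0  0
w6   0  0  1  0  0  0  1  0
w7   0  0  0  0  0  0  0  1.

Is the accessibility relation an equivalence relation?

Yes

Reflexive: yes — every world is R-related to itself.
Symmetric: yes — every pair in R has its reverse in R.
Transitive: yes — every two-step R-path is closed by a direct edge.
So R is an equivalence relation.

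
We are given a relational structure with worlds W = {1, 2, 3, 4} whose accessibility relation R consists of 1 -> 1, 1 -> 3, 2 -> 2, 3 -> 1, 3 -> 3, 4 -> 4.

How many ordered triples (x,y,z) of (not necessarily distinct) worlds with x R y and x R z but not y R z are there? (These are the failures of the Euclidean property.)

0

R is Euclidean; there are no such tuples.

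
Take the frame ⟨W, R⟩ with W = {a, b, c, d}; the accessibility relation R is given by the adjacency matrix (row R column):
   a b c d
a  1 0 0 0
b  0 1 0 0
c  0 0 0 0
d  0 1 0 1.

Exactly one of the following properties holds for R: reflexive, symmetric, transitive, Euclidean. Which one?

Reflexive: no — c is not related to itself.
Symmetric: no — d R b but not b R d.
Transitive: yes — every two-step R-path is closed by a direct edge.
Euclidean: no — d R b and d R d, but not b R d.
Only transitive holds.

transitive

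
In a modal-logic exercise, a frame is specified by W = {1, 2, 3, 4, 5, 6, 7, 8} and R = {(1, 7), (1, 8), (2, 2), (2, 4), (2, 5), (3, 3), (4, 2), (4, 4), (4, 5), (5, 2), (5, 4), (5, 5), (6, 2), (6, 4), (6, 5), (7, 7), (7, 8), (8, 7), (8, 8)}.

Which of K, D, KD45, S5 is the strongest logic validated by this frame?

Serial (axiom D): yes — every world has a successor (e.g. 1 R 7).
Euclidean (axiom 5): yes — any two successors of a common world are R-related.
Transitive (axiom 4): yes — every two-step R-path is closed by a direct edge.
Reflexive (axiom T): no — 1 is not related to itself.
So F validates K, D, KD45; S5 would additionally require R to be reflexive. The strongest is KD45.

KD45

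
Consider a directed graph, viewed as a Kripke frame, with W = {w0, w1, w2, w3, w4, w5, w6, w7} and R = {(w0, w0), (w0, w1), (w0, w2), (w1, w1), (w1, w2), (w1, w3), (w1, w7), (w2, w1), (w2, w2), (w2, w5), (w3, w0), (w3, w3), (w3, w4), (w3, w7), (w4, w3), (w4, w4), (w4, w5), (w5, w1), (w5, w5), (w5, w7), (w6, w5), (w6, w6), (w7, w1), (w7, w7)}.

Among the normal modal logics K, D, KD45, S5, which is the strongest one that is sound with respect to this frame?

D

Serial (axiom D): yes — every world has a successor (e.g. w0 R w0).
Euclidean (axiom 5): no — w1 R w2 and w1 R w3, but not w2 R w3.
Transitive (axiom 4): no — w0 R w1 and w1 R w3, but not w0 R w3.
Reflexive (axiom T): yes — every world is R-related to itself.
So F validates K, D; KD45 would additionally require R to be Euclidean and transitive. The strongest is D.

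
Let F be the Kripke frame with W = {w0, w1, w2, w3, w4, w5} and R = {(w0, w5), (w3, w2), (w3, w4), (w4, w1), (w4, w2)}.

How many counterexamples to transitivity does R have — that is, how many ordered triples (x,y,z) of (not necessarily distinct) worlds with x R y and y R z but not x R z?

Enumerating: (w3,w4,w1).

1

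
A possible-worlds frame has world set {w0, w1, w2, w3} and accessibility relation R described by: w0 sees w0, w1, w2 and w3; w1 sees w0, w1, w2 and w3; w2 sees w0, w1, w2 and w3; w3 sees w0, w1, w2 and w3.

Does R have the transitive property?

Yes

Transitive: yes — every two-step R-path is closed by a direct edge.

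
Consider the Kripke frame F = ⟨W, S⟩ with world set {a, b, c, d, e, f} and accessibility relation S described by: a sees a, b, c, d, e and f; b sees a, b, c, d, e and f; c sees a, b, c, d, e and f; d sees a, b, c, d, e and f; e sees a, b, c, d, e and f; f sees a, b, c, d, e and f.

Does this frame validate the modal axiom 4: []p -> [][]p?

Yes

The schema 4 characterises exactly the transitive frames.
Transitive: yes — every two-step S-path is closed by a direct edge.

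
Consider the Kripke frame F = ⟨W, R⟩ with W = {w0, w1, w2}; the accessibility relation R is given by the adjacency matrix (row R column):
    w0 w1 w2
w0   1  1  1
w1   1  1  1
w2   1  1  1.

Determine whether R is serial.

Serial: yes — every world has a successor (e.g. w0 R w0).

Yes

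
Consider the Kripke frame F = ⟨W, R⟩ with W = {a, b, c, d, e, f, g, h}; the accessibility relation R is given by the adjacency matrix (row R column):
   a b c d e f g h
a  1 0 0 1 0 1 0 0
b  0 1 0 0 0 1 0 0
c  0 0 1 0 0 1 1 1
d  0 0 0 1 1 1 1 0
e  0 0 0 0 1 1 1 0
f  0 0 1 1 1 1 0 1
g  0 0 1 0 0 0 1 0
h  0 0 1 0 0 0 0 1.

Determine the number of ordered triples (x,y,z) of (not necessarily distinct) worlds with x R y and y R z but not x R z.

Enumerating: (a,d,e), (a,d,g), (a,f,c), (a,f,e), (a,f,h), (b,f,c), (b,f,d), (b,f,e), (b,f,h), (c,f,d), (c,f,e), (d,f,c), … and 13 more.
Total: 25.

25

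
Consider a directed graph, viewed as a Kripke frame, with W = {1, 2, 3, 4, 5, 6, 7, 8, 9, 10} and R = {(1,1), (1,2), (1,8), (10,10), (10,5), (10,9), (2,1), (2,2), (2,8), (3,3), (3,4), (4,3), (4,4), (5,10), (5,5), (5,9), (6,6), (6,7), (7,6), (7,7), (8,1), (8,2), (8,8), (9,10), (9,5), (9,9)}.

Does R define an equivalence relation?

Reflexive: yes — every world is R-related to itself.
Symmetric: yes — every pair in R has its reverse in R.
Transitive: yes — every two-step R-path is closed by a direct edge.
So R is an equivalence relation.

Yes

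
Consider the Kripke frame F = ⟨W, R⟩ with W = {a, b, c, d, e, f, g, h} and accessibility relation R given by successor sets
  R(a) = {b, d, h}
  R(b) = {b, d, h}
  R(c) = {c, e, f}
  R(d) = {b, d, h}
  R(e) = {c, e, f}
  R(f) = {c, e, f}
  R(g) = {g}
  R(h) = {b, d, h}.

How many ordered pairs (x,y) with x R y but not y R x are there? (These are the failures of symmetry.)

Enumerating: (a,b), (a,d), (a,h).

3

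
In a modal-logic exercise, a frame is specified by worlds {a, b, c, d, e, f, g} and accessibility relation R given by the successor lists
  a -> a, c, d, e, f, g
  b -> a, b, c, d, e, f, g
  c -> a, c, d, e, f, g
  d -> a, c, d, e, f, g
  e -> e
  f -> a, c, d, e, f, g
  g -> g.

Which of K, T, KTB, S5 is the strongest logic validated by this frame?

Reflexive (axiom T): yes — every world is R-related to itself.
Symmetric (axiom B): no — a R e but not e R a.
Euclidean (axiom 5): no — a R e and a R c, but not e R c.
So F validates K, T; KTB would additionally require R to be symmetric. The strongest is T.

T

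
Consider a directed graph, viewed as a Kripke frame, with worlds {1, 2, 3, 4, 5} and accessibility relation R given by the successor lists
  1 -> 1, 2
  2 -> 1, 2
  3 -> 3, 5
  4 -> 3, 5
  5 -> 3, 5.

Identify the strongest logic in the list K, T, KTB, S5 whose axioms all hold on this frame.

K

Reflexive (axiom T): no — 4 is not related to itself.
Symmetric (axiom B): no — 4 R 3 but not 3 R 4.
Euclidean (axiom 5): yes — any two successors of a common world are R-related.
So F validates K; T would additionally require R to be reflexive. The strongest is K.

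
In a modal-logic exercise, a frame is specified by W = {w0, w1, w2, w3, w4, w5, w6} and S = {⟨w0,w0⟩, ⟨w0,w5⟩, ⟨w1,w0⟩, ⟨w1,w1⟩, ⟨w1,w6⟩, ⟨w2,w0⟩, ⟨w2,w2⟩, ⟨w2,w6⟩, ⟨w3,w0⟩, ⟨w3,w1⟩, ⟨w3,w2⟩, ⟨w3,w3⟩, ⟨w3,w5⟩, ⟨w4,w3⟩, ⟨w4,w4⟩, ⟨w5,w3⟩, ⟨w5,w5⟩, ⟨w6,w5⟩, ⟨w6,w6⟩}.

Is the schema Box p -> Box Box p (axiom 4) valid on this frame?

The schema 4 characterises exactly the transitive frames.
Transitive: no — w0 S w5 and w5 S w3, but not w0 S w3.

No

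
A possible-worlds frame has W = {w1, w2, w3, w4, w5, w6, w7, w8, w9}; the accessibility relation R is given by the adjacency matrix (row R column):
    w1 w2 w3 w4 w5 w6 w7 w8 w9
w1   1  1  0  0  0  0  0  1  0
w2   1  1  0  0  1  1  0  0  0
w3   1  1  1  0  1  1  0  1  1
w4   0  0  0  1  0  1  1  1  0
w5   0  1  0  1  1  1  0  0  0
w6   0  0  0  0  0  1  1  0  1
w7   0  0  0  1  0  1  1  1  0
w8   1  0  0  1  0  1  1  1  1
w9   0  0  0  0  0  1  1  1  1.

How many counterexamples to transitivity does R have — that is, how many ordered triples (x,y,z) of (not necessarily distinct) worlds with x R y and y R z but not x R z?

Enumerating: (w1,w2,w5), (w1,w2,w6), (w1,w8,w4), (w1,w8,w6), (w1,w8,w7), (w1,w8,w9), (w2,w1,w8), (w2,w5,w4), (w2,w6,w7), (w2,w6,w9), (w3,w5,w4), (w3,w6,w7), … and 21 more.
Total: 33.

33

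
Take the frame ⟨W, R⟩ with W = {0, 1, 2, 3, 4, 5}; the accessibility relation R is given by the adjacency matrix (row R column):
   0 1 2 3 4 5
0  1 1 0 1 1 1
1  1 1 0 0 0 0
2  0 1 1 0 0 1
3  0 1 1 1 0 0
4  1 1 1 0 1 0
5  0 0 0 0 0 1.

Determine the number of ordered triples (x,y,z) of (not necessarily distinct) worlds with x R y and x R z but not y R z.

24

Enumerating: (0,1,3), (0,1,4), (0,1,5), (0,3,0), (0,3,4), (0,3,5), (0,4,3), (0,4,5), (0,5,0), (0,5,1), (0,5,3), (0,5,4), … and 12 more.
Total: 24.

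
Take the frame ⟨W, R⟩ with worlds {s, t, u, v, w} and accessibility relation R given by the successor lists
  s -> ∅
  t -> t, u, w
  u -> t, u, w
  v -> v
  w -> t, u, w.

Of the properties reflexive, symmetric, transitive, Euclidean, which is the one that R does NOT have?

Reflexive: no — s is not related to itself.
Symmetric: yes — every pair in R has its reverse in R.
Transitive: yes — every two-step R-path is closed by a direct edge.
Euclidean: yes — any two successors of a common world are R-related.
Only reflexive fails.

reflexive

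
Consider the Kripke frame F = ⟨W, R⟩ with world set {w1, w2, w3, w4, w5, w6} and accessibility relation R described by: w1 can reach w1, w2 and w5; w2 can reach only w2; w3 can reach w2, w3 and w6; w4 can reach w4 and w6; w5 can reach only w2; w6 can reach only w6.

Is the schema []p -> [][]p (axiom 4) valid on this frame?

By correspondence theory, 4 is valid on a frame iff R is transitive.
Transitive: yes — every two-step R-path is closed by a direct edge.

Yes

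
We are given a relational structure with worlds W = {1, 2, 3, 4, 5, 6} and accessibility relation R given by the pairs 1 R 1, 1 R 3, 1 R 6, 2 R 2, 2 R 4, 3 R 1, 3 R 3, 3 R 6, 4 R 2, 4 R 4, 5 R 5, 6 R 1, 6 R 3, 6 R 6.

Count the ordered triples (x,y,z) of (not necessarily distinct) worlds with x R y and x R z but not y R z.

0

R is Euclidean; there are no such tuples.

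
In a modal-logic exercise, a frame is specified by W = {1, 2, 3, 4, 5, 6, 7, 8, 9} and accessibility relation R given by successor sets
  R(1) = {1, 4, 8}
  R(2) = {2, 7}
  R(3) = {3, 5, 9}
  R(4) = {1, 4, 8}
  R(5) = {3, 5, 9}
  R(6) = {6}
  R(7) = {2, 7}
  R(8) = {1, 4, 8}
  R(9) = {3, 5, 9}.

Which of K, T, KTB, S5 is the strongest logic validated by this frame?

S5

Reflexive (axiom T): yes — every world is R-related to itself.
Symmetric (axiom B): yes — every pair in R has its reverse in R.
Euclidean (axiom 5): yes — any two successors of a common world are R-related.
So F validates K, T, KTB, S5. The strongest is S5.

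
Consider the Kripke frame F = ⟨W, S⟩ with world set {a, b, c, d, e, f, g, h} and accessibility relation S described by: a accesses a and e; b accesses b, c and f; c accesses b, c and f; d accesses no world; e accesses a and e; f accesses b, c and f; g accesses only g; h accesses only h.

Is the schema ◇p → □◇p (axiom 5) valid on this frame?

Yes

Axiom 5 corresponds to the accessibility relation being Euclidean.
Euclidean: yes — any two successors of a common world are S-related.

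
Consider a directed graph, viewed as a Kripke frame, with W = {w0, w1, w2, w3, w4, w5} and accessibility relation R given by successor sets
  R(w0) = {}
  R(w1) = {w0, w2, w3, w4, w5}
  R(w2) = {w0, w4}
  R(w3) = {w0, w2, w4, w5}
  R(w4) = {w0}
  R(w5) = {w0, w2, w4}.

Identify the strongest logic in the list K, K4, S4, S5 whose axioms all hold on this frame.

Transitive (axiom 4): yes — every two-step R-path is closed by a direct edge.
Reflexive (axiom T): no — w0 is not related to itself.
Euclidean (axiom 5): no — w1 R w0 and w1 R w2, but not w0 R w2.
So F validates K, K4; S4 would additionally require R to be reflexive. The strongest is K4.

K4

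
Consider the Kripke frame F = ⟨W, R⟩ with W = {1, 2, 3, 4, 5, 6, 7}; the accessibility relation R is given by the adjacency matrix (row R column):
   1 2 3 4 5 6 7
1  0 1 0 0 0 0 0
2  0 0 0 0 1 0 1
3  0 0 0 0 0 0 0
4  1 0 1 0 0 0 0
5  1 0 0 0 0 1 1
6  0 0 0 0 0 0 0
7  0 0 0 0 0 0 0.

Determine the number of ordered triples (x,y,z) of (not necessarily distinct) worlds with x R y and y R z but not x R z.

6

Enumerating: (1,2,5), (1,2,7), (2,5,1), (2,5,6), (4,1,2), (5,1,2).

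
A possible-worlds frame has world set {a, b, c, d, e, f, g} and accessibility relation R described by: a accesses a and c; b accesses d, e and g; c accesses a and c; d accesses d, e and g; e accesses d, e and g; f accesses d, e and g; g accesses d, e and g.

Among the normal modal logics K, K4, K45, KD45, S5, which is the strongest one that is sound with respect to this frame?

KD45

Transitive (axiom 4): yes — every two-step R-path is closed by a direct edge.
Euclidean (axiom 5): yes — any two successors of a common world are R-related.
Serial (axiom D): yes — every world has a successor (e.g. a R a).
Reflexive (axiom T): no — b is not related to itself.
So F validates K, K4, K45, KD45; S5 would additionally require R to be reflexive. The strongest is KD45.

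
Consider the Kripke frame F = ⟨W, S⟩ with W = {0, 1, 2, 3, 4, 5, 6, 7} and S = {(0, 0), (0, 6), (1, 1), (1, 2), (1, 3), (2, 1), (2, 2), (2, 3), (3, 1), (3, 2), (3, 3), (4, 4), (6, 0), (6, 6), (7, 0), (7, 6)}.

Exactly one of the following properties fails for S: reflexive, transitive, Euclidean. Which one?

Reflexive: no — 5 is not related to itself.
Transitive: yes — every two-step S-path is closed by a direct edge.
Euclidean: yes — any two successors of a common world are S-related.
Only reflexive fails.

reflexive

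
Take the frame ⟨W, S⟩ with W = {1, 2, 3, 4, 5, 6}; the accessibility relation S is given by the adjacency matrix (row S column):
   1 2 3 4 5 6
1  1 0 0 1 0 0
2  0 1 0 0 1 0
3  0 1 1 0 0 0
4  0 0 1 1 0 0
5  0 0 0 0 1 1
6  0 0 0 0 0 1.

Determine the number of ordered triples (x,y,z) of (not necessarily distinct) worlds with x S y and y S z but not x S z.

Enumerating: (1,4,3), (2,5,6), (3,2,5), (4,3,2).

4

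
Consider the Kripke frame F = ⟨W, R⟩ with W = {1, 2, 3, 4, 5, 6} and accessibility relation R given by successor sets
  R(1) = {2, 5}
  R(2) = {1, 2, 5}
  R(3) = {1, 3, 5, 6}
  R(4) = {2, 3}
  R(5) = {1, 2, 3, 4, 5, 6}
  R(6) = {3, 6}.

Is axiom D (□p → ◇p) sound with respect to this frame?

Yes

Axiom D corresponds to the accessibility relation being serial.
Serial: yes — every world has a successor (e.g. 1 R 2).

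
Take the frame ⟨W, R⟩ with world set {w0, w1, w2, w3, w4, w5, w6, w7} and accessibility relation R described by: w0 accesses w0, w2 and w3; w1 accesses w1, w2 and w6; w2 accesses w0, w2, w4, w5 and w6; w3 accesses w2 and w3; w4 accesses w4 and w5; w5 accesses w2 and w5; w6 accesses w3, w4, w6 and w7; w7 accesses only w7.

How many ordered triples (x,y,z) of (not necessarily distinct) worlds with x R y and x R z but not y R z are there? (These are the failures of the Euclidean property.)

Enumerating: (w0,w2,w3), (w0,w3,w0), (w1,w2,w1), (w1,w6,w1), (w1,w6,w2), (w2,w0,w4), (w2,w0,w5), (w2,w0,w6), (w2,w4,w0), (w2,w4,w2), (w2,w4,w6), (w2,w5,w0), … and 16 more.
Total: 28.

28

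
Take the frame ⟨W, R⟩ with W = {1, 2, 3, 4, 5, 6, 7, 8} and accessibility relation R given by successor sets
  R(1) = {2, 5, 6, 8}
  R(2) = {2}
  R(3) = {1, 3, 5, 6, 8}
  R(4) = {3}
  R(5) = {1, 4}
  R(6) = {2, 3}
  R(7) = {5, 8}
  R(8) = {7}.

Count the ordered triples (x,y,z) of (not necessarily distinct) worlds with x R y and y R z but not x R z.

Enumerating: (1,5,1), (1,5,4), (1,6,3), (1,8,7), (3,1,2), (3,5,4), (3,6,2), (3,8,7), (4,3,1), (4,3,5), (4,3,6), (4,3,8), … and 14 more.
Total: 26.

26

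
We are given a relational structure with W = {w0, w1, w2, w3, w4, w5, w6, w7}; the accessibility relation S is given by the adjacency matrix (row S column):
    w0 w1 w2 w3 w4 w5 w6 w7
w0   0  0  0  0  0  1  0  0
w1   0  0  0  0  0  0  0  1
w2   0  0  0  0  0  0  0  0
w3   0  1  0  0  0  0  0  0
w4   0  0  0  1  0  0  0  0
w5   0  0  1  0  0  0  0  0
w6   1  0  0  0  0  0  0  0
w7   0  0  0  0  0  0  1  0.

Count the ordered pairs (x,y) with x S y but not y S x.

7

Enumerating: (w0,w5), (w1,w7), (w3,w1), (w4,w3), (w5,w2), (w6,w0), (w7,w6).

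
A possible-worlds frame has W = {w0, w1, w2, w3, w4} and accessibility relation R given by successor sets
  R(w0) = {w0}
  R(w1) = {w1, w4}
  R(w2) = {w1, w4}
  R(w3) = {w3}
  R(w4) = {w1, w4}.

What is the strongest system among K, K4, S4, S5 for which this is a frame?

Transitive (axiom 4): yes — every two-step R-path is closed by a direct edge.
Reflexive (axiom T): no — w2 is not related to itself.
Euclidean (axiom 5): yes — any two successors of a common world are R-related.
So F validates K, K4; S4 would additionally require R to be reflexive. The strongest is K4.

K4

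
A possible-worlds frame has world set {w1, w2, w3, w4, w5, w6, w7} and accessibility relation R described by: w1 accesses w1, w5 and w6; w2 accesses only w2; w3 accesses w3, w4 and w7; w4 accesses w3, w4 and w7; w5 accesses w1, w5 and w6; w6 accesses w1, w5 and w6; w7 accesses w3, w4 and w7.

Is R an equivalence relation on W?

Yes

Reflexive: yes — every world is R-related to itself.
Symmetric: yes — every pair in R has its reverse in R.
Transitive: yes — every two-step R-path is closed by a direct edge.
So R is an equivalence relation.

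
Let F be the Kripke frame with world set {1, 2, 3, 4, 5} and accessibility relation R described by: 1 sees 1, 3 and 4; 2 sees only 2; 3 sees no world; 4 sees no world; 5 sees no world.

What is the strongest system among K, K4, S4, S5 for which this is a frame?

Transitive (axiom 4): yes — every two-step R-path is closed by a direct edge.
Reflexive (axiom T): no — 3 is not related to itself.
Euclidean (axiom 5): no — 1 R 3 and 1 R 4, but not 3 R 4.
So F validates K, K4; S4 would additionally require R to be reflexive. The strongest is K4.

K4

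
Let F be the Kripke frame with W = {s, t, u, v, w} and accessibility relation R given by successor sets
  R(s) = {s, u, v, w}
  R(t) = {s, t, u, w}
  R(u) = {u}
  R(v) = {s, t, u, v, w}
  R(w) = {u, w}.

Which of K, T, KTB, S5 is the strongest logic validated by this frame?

T

Reflexive (axiom T): yes — every world is R-related to itself.
Symmetric (axiom B): no — s R u but not u R s.
Euclidean (axiom 5): no — s R u and s R v, but not u R v.
So F validates K, T; KTB would additionally require R to be symmetric. The strongest is T.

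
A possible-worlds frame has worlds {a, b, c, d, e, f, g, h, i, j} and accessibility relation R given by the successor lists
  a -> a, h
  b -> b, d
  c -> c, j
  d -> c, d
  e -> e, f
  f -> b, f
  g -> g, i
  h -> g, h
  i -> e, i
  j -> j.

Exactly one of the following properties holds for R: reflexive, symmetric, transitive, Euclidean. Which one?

Reflexive: yes — every world is R-related to itself.
Symmetric: no — a R h but not h R a.
Transitive: no — a R h and h R g, but not a R g.
Euclidean: no — a R h and a R a, but not h R a.
Only reflexive holds.

reflexive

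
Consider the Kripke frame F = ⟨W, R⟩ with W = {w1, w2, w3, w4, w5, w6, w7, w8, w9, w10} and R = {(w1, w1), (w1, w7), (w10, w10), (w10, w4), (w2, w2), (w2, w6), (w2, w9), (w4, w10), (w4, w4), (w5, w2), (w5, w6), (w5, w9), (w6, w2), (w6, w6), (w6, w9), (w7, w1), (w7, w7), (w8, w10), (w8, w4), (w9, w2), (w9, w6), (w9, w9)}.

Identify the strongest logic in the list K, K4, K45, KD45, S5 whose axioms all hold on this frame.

Transitive (axiom 4): yes — every two-step R-path is closed by a direct edge.
Euclidean (axiom 5): yes — any two successors of a common world are R-related.
Serial (axiom D): no — w3 has no R-successor.
Reflexive (axiom T): no — w3 is not related to itself.
So F validates K, K4, K45; KD45 would additionally require R to be serial. The strongest is K45.

K45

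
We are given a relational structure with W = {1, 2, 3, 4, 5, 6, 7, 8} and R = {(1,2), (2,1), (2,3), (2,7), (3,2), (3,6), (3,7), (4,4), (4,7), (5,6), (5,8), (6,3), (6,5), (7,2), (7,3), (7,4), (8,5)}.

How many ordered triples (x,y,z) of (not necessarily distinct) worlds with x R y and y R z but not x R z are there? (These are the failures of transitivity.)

31

Enumerating: (1,2,1), (1,2,3), (1,2,7), (2,1,2), (2,3,2), (2,3,6), (2,7,2), (2,7,4), (3,2,1), (3,2,3), (3,6,3), (3,6,5), … and 19 more.
Total: 31.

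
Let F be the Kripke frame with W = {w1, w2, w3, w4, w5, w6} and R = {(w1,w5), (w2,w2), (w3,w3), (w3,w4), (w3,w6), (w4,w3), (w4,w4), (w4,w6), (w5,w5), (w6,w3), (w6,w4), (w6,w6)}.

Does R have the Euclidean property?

Euclidean: yes — any two successors of a common world are R-related.

Yes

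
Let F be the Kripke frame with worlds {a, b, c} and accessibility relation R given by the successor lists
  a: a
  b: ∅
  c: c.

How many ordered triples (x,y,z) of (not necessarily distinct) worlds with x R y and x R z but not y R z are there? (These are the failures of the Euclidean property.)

R is Euclidean; there are no such tuples.

0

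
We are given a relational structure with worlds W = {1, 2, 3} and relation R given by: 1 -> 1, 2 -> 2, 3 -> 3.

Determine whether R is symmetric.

Yes

Symmetric: yes — every pair in R has its reverse in R.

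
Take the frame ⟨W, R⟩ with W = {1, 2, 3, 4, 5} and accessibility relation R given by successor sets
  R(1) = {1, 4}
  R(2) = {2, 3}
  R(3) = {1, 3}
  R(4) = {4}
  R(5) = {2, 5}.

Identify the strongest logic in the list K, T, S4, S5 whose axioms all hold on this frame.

T

Reflexive (axiom T): yes — every world is R-related to itself.
Transitive (axiom 4): no — 2 R 3 and 3 R 1, but not 2 R 1.
Euclidean (axiom 5): no — 1 R 4 and 1 R 1, but not 4 R 1.
So F validates K, T; S4 would additionally require R to be transitive. The strongest is T.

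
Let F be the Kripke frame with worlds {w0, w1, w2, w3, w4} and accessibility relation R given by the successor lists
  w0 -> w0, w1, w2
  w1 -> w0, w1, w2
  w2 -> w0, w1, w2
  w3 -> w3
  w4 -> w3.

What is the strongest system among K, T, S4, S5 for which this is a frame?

K

Reflexive (axiom T): no — w4 is not related to itself.
Transitive (axiom 4): yes — every two-step R-path is closed by a direct edge.
Euclidean (axiom 5): yes — any two successors of a common world are R-related.
So F validates K; T would additionally require R to be reflexive. The strongest is K.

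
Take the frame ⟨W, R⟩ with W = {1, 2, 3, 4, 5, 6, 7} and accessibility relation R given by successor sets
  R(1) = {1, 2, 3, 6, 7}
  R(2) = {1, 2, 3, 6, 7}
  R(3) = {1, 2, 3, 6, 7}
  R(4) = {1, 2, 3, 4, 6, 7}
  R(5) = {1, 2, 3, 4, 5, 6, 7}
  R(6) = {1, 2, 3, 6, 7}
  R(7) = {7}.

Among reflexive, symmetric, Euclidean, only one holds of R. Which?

Reflexive: yes — every world is R-related to itself.
Symmetric: no — 1 R 7 but not 7 R 1.
Euclidean: no — 1 R 7 and 1 R 2, but not 7 R 2.
Only reflexive holds.

reflexive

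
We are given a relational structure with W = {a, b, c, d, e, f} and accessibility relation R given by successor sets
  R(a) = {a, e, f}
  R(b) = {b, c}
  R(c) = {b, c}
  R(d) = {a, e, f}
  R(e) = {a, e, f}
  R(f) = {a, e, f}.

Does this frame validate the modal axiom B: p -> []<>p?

By correspondence theory, B is valid on a frame iff R is symmetric.
Symmetric: no — d R a but not a R d.

No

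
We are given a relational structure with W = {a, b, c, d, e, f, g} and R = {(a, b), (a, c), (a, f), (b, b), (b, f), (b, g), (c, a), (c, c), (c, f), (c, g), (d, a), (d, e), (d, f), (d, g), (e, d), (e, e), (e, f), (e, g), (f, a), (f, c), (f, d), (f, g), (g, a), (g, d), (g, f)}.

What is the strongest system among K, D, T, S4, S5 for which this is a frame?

Serial (axiom D): yes — every world has a successor (e.g. a R b).
Reflexive (axiom T): no — a is not related to itself.
Transitive (axiom 4): no — a R b and b R g, but not a R g.
Euclidean (axiom 5): no — a R b and a R c, but not b R c.
So F validates K, D; T would additionally require R to be reflexive. The strongest is D.

D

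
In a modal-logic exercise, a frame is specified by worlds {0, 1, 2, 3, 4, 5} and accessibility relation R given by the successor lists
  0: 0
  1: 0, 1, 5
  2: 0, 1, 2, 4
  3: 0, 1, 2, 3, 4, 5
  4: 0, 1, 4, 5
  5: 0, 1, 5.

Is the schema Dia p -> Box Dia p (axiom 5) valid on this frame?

No

By correspondence theory, 5 is valid on a frame iff R is Euclidean.
Euclidean: no — 1 R 0 and 1 R 5, but not 0 R 5.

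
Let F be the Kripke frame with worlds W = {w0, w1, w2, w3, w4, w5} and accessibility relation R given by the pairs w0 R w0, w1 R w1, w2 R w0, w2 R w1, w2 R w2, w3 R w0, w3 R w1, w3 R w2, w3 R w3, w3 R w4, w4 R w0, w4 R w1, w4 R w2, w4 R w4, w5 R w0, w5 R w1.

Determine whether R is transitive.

Transitive: yes — every two-step R-path is closed by a direct edge.

Yes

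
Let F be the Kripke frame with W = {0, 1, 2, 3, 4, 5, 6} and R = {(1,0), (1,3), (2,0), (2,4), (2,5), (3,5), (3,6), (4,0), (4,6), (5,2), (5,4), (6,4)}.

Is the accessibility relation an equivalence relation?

No

Reflexive: no — 0 is not related to itself.
Symmetric: no — 1 R 0 but not 0 R 1.
Transitive: no — 1 R 3 and 3 R 5, but not 1 R 5.
So R is not an equivalence relation.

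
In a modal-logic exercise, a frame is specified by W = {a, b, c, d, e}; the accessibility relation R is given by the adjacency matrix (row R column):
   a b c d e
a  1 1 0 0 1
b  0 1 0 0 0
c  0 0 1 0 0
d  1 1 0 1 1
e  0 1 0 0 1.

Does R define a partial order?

Yes

Reflexive: yes — every world is R-related to itself.
Transitive: yes — every two-step R-path is closed by a direct edge.
Antisymmetric: yes — no distinct pair is related both ways.
So R is a partial order.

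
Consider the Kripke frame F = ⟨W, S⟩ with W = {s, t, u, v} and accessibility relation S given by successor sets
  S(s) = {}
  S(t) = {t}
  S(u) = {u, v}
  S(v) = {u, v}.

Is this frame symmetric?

Symmetric: yes — every pair in S has its reverse in S.

Yes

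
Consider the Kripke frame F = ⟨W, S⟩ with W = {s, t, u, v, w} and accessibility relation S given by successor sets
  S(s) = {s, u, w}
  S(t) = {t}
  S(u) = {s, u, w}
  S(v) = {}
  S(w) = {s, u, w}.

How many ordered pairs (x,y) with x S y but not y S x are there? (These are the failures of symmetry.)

S is symmetric; there are no such tuples.

0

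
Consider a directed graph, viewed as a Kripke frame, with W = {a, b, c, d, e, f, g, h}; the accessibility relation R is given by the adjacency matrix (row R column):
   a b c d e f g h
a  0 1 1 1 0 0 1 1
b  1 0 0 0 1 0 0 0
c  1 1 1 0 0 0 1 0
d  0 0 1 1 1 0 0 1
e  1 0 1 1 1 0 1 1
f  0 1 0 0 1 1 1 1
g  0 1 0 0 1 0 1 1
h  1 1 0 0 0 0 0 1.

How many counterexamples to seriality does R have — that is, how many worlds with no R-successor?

R is serial; there are no such worlds.

0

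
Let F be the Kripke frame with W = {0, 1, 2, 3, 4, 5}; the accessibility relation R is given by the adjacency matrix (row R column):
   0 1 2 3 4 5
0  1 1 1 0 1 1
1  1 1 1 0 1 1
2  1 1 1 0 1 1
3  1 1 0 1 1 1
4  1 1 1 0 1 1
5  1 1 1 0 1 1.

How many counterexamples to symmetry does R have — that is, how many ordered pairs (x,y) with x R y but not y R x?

4

Enumerating: (3,0), (3,1), (3,4), (3,5).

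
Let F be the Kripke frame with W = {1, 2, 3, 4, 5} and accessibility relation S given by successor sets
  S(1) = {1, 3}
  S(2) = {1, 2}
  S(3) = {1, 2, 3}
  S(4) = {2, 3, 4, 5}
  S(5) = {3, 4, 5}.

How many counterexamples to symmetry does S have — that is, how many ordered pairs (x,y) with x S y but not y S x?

5

Enumerating: (2,1), (3,2), (4,2), (4,3), (5,3).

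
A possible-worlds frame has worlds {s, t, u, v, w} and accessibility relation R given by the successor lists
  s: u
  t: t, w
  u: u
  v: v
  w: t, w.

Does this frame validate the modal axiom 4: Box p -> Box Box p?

Yes

Axiom 4 corresponds to the accessibility relation being transitive.
Transitive: yes — every two-step R-path is closed by a direct edge.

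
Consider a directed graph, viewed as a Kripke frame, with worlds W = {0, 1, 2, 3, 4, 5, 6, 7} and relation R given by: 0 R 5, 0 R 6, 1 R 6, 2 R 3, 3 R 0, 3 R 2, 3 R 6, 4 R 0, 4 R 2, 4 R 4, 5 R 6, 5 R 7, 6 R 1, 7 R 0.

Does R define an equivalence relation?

No

Reflexive: no — 0 is not related to itself.
Symmetric: no — 0 R 5 but not 5 R 0.
Transitive: no — 0 R 5 and 5 R 7, but not 0 R 7.
So R is not an equivalence relation.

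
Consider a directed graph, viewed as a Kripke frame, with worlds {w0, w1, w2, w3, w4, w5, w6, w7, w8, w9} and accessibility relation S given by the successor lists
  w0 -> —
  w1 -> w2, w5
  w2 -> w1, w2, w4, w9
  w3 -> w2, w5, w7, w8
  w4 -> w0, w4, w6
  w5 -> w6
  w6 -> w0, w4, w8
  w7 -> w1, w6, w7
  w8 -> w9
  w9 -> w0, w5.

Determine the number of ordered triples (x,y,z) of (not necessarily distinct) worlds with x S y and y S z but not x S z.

30

Enumerating: (w1,w2,w1), (w1,w2,w4), (w1,w2,w9), (w1,w5,w6), (w2,w1,w5), (w2,w4,w0), (w2,w4,w6), (w2,w9,w0), (w2,w9,w5), (w3,w2,w1), (w3,w2,w4), (w3,w2,w9), … and 18 more.
Total: 30.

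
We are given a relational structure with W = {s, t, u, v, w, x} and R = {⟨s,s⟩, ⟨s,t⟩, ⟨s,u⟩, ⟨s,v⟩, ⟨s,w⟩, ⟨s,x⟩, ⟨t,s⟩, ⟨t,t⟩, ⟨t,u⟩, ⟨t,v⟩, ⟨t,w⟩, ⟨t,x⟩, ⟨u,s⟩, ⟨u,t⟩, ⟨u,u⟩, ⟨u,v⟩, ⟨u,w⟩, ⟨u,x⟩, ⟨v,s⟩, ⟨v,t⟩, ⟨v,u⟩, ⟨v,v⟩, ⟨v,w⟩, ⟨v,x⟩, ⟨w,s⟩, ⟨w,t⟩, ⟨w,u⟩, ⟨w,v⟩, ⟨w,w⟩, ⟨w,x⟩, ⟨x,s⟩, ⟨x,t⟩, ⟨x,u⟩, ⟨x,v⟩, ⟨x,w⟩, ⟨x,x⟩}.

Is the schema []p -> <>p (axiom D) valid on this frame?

Yes

The schema D characterises exactly the serial frames.
Serial: yes — every world has a successor (e.g. s R s).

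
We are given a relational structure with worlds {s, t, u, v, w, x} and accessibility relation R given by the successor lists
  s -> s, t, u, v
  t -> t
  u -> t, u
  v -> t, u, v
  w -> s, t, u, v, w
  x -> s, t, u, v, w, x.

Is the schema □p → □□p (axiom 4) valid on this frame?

Yes

The schema 4 characterises exactly the transitive frames.
Transitive: yes — every two-step R-path is closed by a direct edge.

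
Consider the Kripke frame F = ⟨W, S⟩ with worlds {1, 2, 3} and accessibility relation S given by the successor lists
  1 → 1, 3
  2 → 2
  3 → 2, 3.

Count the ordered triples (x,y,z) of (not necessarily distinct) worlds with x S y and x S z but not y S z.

Enumerating: (1,3,1), (3,2,3).

2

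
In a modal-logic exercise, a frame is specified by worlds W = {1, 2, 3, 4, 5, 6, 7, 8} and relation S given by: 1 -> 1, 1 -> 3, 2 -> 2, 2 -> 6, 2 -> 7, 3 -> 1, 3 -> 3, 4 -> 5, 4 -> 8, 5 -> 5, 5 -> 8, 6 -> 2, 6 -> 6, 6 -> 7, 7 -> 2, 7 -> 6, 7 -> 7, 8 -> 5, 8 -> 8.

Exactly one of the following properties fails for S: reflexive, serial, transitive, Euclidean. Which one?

Reflexive: no — 4 is not related to itself.
Serial: yes — every world has a successor (e.g. 1 S 1).
Transitive: yes — every two-step S-path is closed by a direct edge.
Euclidean: yes — any two successors of a common world are S-related.
Only reflexive fails.

reflexive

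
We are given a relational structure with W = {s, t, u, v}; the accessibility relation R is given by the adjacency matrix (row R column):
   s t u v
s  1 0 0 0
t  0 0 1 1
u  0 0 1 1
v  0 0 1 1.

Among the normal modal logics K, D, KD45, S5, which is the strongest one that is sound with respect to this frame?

Serial (axiom D): yes — every world has a successor (e.g. s R s).
Euclidean (axiom 5): yes — any two successors of a common world are R-related.
Transitive (axiom 4): yes — every two-step R-path is closed by a direct edge.
Reflexive (axiom T): no — t is not related to itself.
So F validates K, D, KD45; S5 would additionally require R to be reflexive. The strongest is KD45.

KD45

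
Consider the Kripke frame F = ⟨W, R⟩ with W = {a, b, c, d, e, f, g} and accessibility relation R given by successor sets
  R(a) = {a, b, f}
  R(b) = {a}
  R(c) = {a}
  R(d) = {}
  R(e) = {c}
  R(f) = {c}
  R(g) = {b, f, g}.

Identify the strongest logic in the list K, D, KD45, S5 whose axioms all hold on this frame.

Serial (axiom D): no — d has no R-successor.
Euclidean (axiom 5): no — a R b and a R f, but not b R f.
Transitive (axiom 4): no — a R f and f R c, but not a R c.
Reflexive (axiom T): no — b is not related to itself.
So F validates K; D would additionally require R to be serial. The strongest is K.

K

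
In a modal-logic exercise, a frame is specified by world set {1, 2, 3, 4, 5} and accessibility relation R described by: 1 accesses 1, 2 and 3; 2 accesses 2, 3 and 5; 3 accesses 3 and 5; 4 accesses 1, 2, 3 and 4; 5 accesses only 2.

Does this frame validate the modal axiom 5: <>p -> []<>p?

No

Axiom 5 corresponds to the accessibility relation being Euclidean.
Euclidean: no — 1 R 3 and 1 R 2, but not 3 R 2.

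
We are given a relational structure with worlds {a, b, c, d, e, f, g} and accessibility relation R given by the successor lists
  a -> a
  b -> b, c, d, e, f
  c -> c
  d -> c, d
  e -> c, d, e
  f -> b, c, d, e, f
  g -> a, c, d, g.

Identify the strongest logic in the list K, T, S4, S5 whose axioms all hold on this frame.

S4

Reflexive (axiom T): yes — every world is R-related to itself.
Transitive (axiom 4): yes — every two-step R-path is closed by a direct edge.
Euclidean (axiom 5): no — b R c and b R d, but not c R d.
So F validates K, T, S4; S5 would additionally require R to be Euclidean. The strongest is S4.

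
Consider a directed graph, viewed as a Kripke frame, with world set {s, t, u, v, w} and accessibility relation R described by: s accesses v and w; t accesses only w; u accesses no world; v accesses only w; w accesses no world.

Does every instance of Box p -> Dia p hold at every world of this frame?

No

Axiom D corresponds to the accessibility relation being serial.
Serial: no — u has no R-successor.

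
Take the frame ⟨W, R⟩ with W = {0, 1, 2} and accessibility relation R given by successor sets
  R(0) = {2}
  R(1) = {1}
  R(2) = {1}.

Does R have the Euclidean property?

No

Euclidean: no — 0 R 2 and 0 R 2, but not 2 R 2.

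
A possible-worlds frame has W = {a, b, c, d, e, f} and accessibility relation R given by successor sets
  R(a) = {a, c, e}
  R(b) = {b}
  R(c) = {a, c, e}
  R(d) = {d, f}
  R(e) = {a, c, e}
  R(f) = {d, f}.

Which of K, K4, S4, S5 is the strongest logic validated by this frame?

Transitive (axiom 4): yes — every two-step R-path is closed by a direct edge.
Reflexive (axiom T): yes — every world is R-related to itself.
Euclidean (axiom 5): yes — any two successors of a common world are R-related.
So F validates K, K4, S4, S5. The strongest is S5.

S5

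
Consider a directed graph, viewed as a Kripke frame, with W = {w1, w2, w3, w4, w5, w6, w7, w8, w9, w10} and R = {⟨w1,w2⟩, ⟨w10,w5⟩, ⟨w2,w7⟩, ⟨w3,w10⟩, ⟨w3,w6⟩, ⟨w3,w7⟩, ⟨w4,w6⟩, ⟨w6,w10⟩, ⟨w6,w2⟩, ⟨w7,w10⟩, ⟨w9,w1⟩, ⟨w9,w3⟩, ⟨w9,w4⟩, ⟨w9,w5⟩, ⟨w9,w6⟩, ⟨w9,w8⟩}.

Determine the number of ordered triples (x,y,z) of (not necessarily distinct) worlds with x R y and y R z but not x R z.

Enumerating: (w1,w2,w7), (w2,w7,w10), (w3,w10,w5), (w3,w6,w2), (w4,w6,w10), (w4,w6,w2), (w6,w10,w5), (w6,w2,w7), (w7,w10,w5), (w9,w1,w2), (w9,w3,w10), (w9,w3,w7), (w9,w6,w10), (w9,w6,w2).

14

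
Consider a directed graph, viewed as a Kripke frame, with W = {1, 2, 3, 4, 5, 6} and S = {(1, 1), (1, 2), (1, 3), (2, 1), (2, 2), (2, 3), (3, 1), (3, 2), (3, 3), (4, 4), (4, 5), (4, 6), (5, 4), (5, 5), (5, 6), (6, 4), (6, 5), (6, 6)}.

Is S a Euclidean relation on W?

Yes

Euclidean: yes — any two successors of a common world are S-related.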